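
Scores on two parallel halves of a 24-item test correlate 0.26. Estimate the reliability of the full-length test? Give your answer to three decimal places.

0.413

Each half is half the length of the full test, so the full test is n = 2 times a half.
r_full = 2(0.26) / (1 + 0.26)
r_full = 0.5200 / 1.2600 ≈ 0.4127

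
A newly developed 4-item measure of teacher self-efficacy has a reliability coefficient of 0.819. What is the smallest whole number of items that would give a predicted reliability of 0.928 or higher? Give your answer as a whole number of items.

n = 0.928 × (1 − 0.819) / [ 0.819 × (1 − 0.928) ]
n = 0.167968 / 0.058968 ≈ 2.8485
So the test needs 2.8485 × 4 ≈ 11.39 items; rounding up, 12.

12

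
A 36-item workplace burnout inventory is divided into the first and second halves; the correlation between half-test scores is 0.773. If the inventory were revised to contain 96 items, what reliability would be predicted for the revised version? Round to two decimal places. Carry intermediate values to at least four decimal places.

Full-test reliability from the split-half r: r_full = 2(0.773)/(1 + 0.773) = 0.8720
Length factor from 36 to 96 items: n = 96/36 = 2.6667
r_new = n·r_full / (1 + (n − 1)·r_full) = 2.3254 / 2.4534 ≈ 0.9478

0.95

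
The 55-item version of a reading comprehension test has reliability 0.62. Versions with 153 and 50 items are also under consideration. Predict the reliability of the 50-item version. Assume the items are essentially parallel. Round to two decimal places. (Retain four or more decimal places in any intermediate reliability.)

The 153-item form is not needed; work directly from the 55-item form with n = 50/55 = 0.9091.
r_{50} = n·r / (1 + (n − 1)·r) = 0.5636 / 0.9436 ≈ 0.5973

0.60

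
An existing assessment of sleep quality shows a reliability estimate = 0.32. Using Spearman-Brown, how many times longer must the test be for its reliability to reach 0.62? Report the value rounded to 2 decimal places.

3.47

Rearranging the Spearman-Brown formula for n,
n = r_target (1 − r_old) / [ r_old (1 − r_target) ]
n = 0.62(1 − 0.32) / [0.32(1 − 0.62)]
n = 0.4216 / 0.1216 ≈ 3.4671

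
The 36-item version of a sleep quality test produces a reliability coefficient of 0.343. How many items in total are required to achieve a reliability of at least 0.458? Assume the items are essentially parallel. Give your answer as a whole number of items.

n = 0.458 × (1 − 0.343) / [ 0.343 × (1 − 0.458) ]
  = 0.300906 / 0.185906 = 1.6186
1.6186 × 36 = 58.27 → 59 items

59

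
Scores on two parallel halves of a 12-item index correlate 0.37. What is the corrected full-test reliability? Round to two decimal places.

0.54

Each half is half the length of the full test, so the full test is n = 2 times a half.
r_full = 2r_hh / (1 + r_hh) = 2 × 0.37 / (1 + 0.37)
       = 0.7400 / 1.3700 = 0.5401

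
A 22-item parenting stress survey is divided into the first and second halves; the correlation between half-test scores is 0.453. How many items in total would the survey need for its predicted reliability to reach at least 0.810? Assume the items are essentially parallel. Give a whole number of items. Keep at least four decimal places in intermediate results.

57

Corrected full-test reliability: r_full = 2 × 0.453 / (1 + 0.453) ≈ 0.6235
Solve Spearman-Brown for n: n = 0.810(1 − 0.6235) / [0.6235(1 − 0.810)] = 2.5743
Required items = 2.5743 × 22 = 56.63, so 57 items.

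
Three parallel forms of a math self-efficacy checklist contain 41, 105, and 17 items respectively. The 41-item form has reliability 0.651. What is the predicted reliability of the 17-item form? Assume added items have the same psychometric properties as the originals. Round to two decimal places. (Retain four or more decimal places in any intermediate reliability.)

The 105-item form is not needed; work directly from the 41-item form with n = 17/41 = 0.4146.
r_{17} = n·r / (1 + (n − 1)·r) = 0.2699 / 0.6189 ≈ 0.4361

0.44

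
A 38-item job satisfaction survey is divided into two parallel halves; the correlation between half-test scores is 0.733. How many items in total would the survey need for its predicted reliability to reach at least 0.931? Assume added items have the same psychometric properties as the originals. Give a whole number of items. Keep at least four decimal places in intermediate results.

94

Corrected full-test reliability: r_full = 2 × 0.733 / (1 + 0.733) ≈ 0.8459
n = r_tgt(1 − r_full) / [r_full(1 − r_tgt)] = 0.931 × 0.1541 / (0.8459 × 0.069) ≈ 2.4580
Items = 2.4580 × 38 ≈ 93.40 → 94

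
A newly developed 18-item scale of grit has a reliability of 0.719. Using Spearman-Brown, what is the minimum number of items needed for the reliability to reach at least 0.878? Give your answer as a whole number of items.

51

n = 0.878 × (1 − 0.719) / [ 0.719 × (1 − 0.878) ]
n = 0.246718 / 0.087718 ≈ 2.8126
So the test needs 2.8126 × 18 ≈ 50.63 items; rounding up, 51.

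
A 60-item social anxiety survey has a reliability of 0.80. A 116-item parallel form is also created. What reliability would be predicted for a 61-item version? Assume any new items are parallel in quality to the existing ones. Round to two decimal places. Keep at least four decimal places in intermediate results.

0.80

Only the ratio of lengths matters: n = 61/60 = 1.0167
r_{61} = n·r / (1 + (n − 1)·r) = 0.8134 / 1.0134 ≈ 0.8026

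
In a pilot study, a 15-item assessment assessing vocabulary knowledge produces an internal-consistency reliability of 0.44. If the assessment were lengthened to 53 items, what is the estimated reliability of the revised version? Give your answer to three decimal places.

0.735

Length ratio n = 53/15 = 3.5333
r_new = 3.5333·0.44 / [1 + (3.5333 − 1)·0.44]
r_new = 1.5547 / 2.1147 ≈ 0.7352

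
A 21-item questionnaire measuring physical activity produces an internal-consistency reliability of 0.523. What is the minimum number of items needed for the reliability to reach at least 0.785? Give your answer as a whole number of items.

70

n = [0.785 × 0.477] / [0.523 × 0.215]
n = 0.374445 / 0.112445 ≈ 3.3300
Items needed = n × 21 = 3.3300 × 21 ≈ 69.93 → round up to 70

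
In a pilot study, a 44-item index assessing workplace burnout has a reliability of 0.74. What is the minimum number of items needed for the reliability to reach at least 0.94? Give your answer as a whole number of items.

n = 0.94 × (1 − 0.74) / [ 0.74 × (1 − 0.94) ]
  = 0.2444 / 0.0444 = 5.5045
5.5045 × 44 = 242.20 → 243 items

243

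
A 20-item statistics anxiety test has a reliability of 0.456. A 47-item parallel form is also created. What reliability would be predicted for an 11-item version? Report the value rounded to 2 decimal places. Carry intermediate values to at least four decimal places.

0.32

The 47-item form is not needed; work directly from the 20-item form with n = 11/20 = 0.5500.
r_{11} = n·r / (1 + (n − 1)·r) = 0.2508 / 0.7948 ≈ 0.3156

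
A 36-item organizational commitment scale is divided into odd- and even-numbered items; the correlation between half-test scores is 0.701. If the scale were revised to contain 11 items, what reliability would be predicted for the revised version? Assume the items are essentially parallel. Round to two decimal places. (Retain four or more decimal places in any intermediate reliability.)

0.59

First correct the split-half correlation to full-test reliability: r_full = 2 × 0.701 / (1 + 0.701) ≈ 0.8242
Then adjust to 11 items: n = 11/36 = 0.3056
r_new = n·r_full / (1 + (n − 1)·r_full) = 0.2519 / 0.4277 ≈ 0.5890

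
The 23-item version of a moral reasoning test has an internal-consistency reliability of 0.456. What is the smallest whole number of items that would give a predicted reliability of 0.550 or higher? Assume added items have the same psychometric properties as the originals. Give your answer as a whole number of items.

Invert Spearman-Brown to solve for n:
n = r_target (1 − r_old) / [ r_old (1 − r_target) ]
n = 0.550(1 − 0.456) / [0.456(1 − 0.550)]
  = 0.299200 / 0.205200 = 1.4581
1.4581 × 23 = 33.54 → 34 items

34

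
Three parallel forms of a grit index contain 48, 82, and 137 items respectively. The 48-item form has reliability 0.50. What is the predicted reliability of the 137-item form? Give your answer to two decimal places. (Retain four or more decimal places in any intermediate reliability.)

Only the ratio of lengths matters: n = 137/48 = 2.8542
r_{137} = n·r / (1 + (n − 1)·r) = 1.4271 / 1.9271 ≈ 0.7405

0.74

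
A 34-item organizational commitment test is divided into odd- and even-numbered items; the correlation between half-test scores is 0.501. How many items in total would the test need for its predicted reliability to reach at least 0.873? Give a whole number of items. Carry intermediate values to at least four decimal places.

117

r_full = 2(0.501)/(1 + 0.501) = 0.6676
Solve Spearman-Brown for n: n = 0.873(1 − 0.6676) / [0.6676(1 − 0.873)] = 3.4226
Items = 3.4226 × 34 ≈ 116.37 → 117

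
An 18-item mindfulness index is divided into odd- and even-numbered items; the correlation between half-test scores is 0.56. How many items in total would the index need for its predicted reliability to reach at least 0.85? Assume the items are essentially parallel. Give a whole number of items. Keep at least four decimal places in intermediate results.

r_full = 2(0.56)/(1 + 0.56) = 0.7179
n = r_tgt(1 − r_full) / [r_full(1 − r_tgt)] = 0.85 × 0.2821 / (0.7179 × 0.15) ≈ 2.2267
Required items = 2.2267 × 18 = 40.08, so 41 items.

41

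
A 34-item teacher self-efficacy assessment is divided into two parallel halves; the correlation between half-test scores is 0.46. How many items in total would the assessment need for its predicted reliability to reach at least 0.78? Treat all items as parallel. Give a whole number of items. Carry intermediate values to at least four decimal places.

Corrected full-test reliability: r_full = 2 × 0.46 / (1 + 0.46) ≈ 0.6301
Solve Spearman-Brown for n: n = 0.78(1 − 0.6301) / [0.6301(1 − 0.78)] = 2.0814
Items = 2.0814 × 34 ≈ 70.77 → 71

71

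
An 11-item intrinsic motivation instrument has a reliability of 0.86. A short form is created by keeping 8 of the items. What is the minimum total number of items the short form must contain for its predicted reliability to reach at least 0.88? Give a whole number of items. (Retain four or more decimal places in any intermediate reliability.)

14

Short-form reliability: n = 8/11 = 0.7273; r_8 = n·r/(1+(n−1)r) ≈ 0.8171
Then solve for n' with r_old = 0.8171, r_target = 0.88: n' = 0.88(1 − 0.8171)/[0.8171(1 − 0.88)] = 1.6415
Items = 1.6415 × 8 ≈ 13.13 → 14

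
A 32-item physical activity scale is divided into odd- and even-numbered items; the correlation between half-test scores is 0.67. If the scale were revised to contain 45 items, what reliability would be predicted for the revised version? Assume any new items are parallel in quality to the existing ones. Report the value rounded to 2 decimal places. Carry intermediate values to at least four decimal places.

0.85

Full-test reliability from the split-half r: r_full = 2(0.67)/(1 + 0.67) = 0.8024
Then adjust to 45 items: n = 45/32 = 1.4062
r_new = n·r_full / (1 + (n − 1)·r_full) = 1.1283 / 1.3259 ≈ 0.8510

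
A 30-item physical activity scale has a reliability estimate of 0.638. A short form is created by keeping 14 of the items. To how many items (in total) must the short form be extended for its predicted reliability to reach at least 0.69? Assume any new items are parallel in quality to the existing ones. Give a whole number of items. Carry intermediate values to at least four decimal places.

First, r for the 14-item form: n = 14/30 = 0.4667, so r_14 = 0.4667·0.638/(1 + (0.4667 − 1)·0.638) = 0.4513
Length factor from the short form to reach 0.69: n' = 0.69(1 − 0.4513) / [0.4513(1 − 0.69)] ≈ 2.7062
Items = 2.7062 × 14 ≈ 37.89 → 38

38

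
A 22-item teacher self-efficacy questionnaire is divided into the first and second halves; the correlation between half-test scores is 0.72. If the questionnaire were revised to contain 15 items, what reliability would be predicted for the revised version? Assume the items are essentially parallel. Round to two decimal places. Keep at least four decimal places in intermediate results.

Spearman-Brown correction (n = 2): r_full = 2·0.72/(1 + 0.72) = 0.8372
Then adjust to 15 items: n = 15/22 = 0.6818
r_new = n·r_full / (1 + (n − 1)·r_full) = 0.5708 / 0.7336 ≈ 0.7781

0.78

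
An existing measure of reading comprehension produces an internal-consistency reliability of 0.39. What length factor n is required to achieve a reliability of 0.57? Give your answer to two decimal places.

n = 0.57(1 − 0.39) / [0.39(1 − 0.57)]
  = 0.3477 / 0.1677 = 2.0733

2.07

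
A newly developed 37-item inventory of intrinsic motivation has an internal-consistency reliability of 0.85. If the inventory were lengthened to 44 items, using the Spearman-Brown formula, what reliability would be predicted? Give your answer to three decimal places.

0.871

n = 44/37 = 1.1892
Spearman-Brown: r_new = n·r / (1 + (n − 1)·r)
r_new = 1.1892·0.85 / [1 + (1.1892 − 1)·0.85]
     = 1.0108 / 1.1608 = 0.8708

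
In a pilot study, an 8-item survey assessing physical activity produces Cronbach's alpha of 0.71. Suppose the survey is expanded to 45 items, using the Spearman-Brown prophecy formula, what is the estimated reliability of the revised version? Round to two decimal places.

0.93

n = 45/8 = 5.625
r_new = 5.625·0.71 / [1 + (5.625 − 1)·0.71]
r_new = 3.9937 / 4.2837 ≈ 0.9323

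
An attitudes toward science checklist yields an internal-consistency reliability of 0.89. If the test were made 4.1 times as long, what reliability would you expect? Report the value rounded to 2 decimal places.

0.97

Spearman-Brown: r_new = n·r / (1 + (n − 1)·r)
r_new = (4.1 × 0.89) / (1 + (4.1 − 1) × 0.89)
     = 3.6490 / 3.7590 = 0.9707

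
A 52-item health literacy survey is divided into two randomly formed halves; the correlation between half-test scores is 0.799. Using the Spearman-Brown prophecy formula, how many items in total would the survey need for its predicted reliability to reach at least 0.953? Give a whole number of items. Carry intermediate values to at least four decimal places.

133

r_full = 2(0.799)/(1 + 0.799) = 0.8883
Solve Spearman-Brown for n: n = 0.953(1 − 0.8883) / [0.8883(1 − 0.953)] = 2.5497
Items = 2.5497 × 52 ≈ 132.58 → 133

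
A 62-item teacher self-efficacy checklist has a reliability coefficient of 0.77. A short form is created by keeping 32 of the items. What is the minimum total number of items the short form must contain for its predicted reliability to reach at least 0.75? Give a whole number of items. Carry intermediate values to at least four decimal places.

56

First, r for the 32-item form: n = 32/62 = 0.5161, so r_32 = 0.5161·0.77/(1 + (0.5161 − 1)·0.77) = 0.6334
Length factor from the short form to reach 0.75: n' = 0.75(1 − 0.6334) / [0.6334(1 − 0.75)] ≈ 1.7363
Total items = 1.7363 × 32 = 55.56, rounded up to 56.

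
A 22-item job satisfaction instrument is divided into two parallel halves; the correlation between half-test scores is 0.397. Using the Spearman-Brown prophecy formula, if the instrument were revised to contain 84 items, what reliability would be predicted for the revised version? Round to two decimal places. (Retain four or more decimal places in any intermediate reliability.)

0.83

Spearman-Brown correction (n = 2): r_full = 2·0.397/(1 + 0.397) = 0.5684
Length factor from 22 to 84 items: n = 84/22 = 3.8182
r_new = n·r_full / (1 + (n − 1)·r_full) = 2.1703 / 2.6019 ≈ 0.8341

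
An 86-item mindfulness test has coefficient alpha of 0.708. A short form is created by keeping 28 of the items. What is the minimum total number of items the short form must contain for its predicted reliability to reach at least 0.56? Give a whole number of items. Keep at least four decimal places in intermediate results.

46

First, r for the 28-item form: n = 28/86 = 0.3256, so r_28 = 0.3256·0.708/(1 + (0.3256 − 1)·0.708) = 0.4412
Then solve for n' with r_old = 0.4412, r_target = 0.56: n' = 0.56(1 − 0.4412)/[0.4412(1 − 0.56)] = 1.6120
Items = 1.6120 × 28 ≈ 45.14 → 46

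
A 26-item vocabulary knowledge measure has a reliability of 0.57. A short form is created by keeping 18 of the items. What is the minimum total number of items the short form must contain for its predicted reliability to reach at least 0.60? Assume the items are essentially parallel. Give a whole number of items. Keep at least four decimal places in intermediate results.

First, r for the 18-item form: n = 18/26 = 0.6923, so r_18 = 0.6923·0.57/(1 + (0.6923 − 1)·0.57) = 0.4785
Then solve for n' with r_old = 0.4785, r_target = 0.60: n' = 0.60(1 − 0.4785)/[0.4785(1 − 0.60)] = 1.6348
Items = 1.6348 × 18 ≈ 29.43 → 30

30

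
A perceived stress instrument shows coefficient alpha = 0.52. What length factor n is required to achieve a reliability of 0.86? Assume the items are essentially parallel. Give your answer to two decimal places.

Invert Spearman-Brown to solve for n:
n = r*(1 − r) / [ r (1 − r*) ]
n = 0.86 × (1 − 0.52) / [ 0.52 × (1 − 0.86) ]
n = 0.4128 / 0.0728 ≈ 5.6703

5.67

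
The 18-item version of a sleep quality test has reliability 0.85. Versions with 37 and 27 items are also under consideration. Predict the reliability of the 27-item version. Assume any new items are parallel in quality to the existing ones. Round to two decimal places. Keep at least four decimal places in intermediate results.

The 37-item form is not needed; work directly from the 18-item form with n = 27/18 = 1.5000.
r_{27} = n·r / (1 + (n − 1)·r) = 1.2750 / 1.4250 ≈ 0.8947

0.89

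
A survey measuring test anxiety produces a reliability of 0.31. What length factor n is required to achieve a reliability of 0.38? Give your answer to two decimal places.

Rearranging the Spearman-Brown formula for n,
n = r*(1 − r) / [ r (1 − r*) ]
n = [0.38 × 0.69] / [0.31 × 0.62]
  = 0.2622 / 0.1922 = 1.3642

1.36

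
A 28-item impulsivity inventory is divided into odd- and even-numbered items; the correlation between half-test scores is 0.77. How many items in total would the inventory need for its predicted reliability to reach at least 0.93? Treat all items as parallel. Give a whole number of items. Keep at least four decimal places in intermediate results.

Corrected full-test reliability: r_full = 2 × 0.77 / (1 + 0.77) ≈ 0.8701
Solve Spearman-Brown for n: n = 0.93(1 − 0.8701) / [0.8701(1 − 0.93)] = 1.9835
Required items = 1.9835 × 28 = 55.54, so 56 items.

56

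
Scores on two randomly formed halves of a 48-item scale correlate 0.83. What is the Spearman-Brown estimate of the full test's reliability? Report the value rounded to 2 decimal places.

0.91

Apply the Spearman-Brown correction with n = 2:
r_full = 2(0.83) / (1 + 0.83)
       = 1.6600 / 1.8300 = 0.9071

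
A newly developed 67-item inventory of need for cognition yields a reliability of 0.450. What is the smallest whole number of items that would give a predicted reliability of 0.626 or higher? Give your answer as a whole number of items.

138

Invert Spearman-Brown to solve for n:
n = r_target (1 − r_old) / [ r_old (1 − r_target) ]
n = 0.626 × (1 − 0.450) / [ 0.450 × (1 − 0.626) ]
  = 0.344300 / 0.168300 = 2.0458
Items needed = n × 67 = 2.0458 × 67 ≈ 137.07 → round up to 138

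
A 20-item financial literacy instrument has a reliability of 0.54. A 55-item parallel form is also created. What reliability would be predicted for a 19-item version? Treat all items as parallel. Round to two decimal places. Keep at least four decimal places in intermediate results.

Only the ratio of lengths matters: n = 19/20 = 0.9500
r_{19} = n·r / (1 + (n − 1)·r) = 0.5130 / 0.9730 ≈ 0.5272

0.53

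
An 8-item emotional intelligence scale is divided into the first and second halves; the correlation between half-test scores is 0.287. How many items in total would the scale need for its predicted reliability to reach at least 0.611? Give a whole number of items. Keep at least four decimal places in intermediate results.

r_full = 2(0.287)/(1 + 0.287) = 0.4460
n = r_tgt(1 − r_full) / [r_full(1 − r_tgt)] = 0.611 × 0.5540 / (0.4460 × 0.389) ≈ 1.9510
Items = 1.9510 × 8 ≈ 15.61 → 16

16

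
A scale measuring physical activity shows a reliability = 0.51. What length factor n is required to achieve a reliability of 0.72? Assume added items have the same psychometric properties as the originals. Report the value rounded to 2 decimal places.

2.47

Rearranging the Spearman-Brown formula for n,
n = r*(1 − r) / [ r (1 − r*) ]
n = 0.72 × (1 − 0.51) / [ 0.51 × (1 − 0.72) ]
n = 0.3528 / 0.1428 ≈ 2.4706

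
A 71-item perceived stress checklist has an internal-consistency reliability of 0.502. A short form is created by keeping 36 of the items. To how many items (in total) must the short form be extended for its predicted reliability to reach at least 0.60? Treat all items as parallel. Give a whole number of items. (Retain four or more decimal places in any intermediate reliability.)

Short-form reliability: n = 36/71 = 0.5070; r_36 = n·r/(1+(n−1)r) ≈ 0.3382
Length factor from the short form to reach 0.60: n' = 0.60(1 − 0.3382) / [0.3382(1 − 0.60)] ≈ 2.9352
Total items = 2.9352 × 36 = 105.67, rounded up to 106.

106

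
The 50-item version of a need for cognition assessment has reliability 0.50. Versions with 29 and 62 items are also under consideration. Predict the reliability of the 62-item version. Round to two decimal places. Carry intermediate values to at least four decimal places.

0.55

The 29-item form is not needed; work directly from the 50-item form with n = 62/50 = 1.2400.
r_{62} = n·r / (1 + (n − 1)·r) = 0.6200 / 1.1200 ≈ 0.5536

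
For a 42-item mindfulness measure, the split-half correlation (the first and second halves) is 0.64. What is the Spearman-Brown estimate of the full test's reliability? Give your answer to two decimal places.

0.78

Each half is half the length of the full test, so the full test is n = 2 times a half.
r_full = 2r_hh / (1 + r_hh) = 2 × 0.64 / (1 + 0.64)
r_full = 1.2800 / 1.6400 ≈ 0.7805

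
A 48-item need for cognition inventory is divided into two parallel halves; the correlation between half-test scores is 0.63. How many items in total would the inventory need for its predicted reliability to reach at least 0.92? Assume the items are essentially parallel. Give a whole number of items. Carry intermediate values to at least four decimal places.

r_full = 2(0.63)/(1 + 0.63) = 0.7730
n = r_tgt(1 − r_full) / [r_full(1 − r_tgt)] = 0.92 × 0.2270 / (0.7730 × 0.08) ≈ 3.3771
Items = 3.3771 × 48 ≈ 162.10 → 163

163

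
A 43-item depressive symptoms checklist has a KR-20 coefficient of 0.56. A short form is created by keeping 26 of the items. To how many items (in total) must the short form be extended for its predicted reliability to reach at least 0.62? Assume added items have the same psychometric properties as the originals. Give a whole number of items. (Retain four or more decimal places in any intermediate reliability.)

Short-form reliability: n = 26/43 = 0.6047; r_26 = n·r/(1+(n−1)r) ≈ 0.4349
Length factor from the short form to reach 0.62: n' = 0.62(1 − 0.4349) / [0.4349(1 − 0.62)] ≈ 2.1200
Items = 2.1200 × 26 ≈ 55.12 → 56

56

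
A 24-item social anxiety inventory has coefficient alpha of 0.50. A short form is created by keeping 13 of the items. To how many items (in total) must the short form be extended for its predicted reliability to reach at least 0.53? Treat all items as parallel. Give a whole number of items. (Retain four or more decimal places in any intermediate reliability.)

28

Short-form reliability: n = 13/24 = 0.5417; r_13 = n·r/(1+(n−1)r) ≈ 0.3514
Then solve for n' with r_old = 0.3514, r_target = 0.53: n' = 0.53(1 − 0.3514)/[0.3514(1 − 0.53)] = 2.0814
Items = 2.0814 × 13 ≈ 27.06 → 28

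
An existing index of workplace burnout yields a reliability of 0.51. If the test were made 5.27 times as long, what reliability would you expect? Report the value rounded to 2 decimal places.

0.85

By Spearman-Brown, r_new = n r / (1 + (n − 1) r).
r_new = (5.27 × 0.51) / (1 + (5.27 − 1) × 0.51)
     = 2.6877 / 3.1777 = 0.8458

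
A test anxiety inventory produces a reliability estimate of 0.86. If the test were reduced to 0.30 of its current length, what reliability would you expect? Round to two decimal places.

r_new = 0.3·0.86 / [1 + (0.3 − 1)·0.86]
     = 0.2580 / 0.3980 = 0.6482

0.65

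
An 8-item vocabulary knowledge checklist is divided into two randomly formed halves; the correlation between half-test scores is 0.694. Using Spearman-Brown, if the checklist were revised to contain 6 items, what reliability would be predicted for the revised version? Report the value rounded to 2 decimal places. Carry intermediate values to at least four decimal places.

0.77

Spearman-Brown correction (n = 2): r_full = 2·0.694/(1 + 0.694) = 0.8194
Then adjust to 6 items: n = 6/8 = 0.7500
r_new = n·r_full / (1 + (n − 1)·r_full) = 0.6146 / 0.7952 ≈ 0.7729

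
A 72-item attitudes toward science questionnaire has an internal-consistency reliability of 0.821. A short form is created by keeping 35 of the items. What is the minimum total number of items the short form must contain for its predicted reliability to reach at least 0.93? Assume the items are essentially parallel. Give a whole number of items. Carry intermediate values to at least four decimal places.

Short-form reliability: n = 35/72 = 0.4861; r_35 = n·r/(1+(n−1)r) ≈ 0.6904
Then solve for n' with r_old = 0.6904, r_target = 0.93: n' = 0.93(1 − 0.6904)/[0.6904(1 − 0.93)] = 5.9578
Items = 5.9578 × 35 ≈ 208.52 → 209

209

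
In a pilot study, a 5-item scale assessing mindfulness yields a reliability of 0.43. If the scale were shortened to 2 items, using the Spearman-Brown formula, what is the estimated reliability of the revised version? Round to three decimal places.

0.232

Length ratio n = 2/5 = 0.4
r_new = 0.4·0.43 / [1 + (0.4 − 1)·0.43]
r_new = 0.1720 / 0.7420 ≈ 0.2318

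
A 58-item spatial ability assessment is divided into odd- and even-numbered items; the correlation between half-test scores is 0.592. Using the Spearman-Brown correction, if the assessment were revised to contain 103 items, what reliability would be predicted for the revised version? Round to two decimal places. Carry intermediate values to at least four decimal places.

0.84

Spearman-Brown correction (n = 2): r_full = 2·0.592/(1 + 0.592) = 0.7437
Then adjust to 103 items: n = 103/58 = 1.7759
r_new = n·r_full / (1 + (n − 1)·r_full) = 1.3207 / 1.5770 ≈ 0.8375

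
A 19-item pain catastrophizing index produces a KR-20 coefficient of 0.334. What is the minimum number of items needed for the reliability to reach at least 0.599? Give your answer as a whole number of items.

n = 0.599 × (1 − 0.334) / [ 0.334 × (1 − 0.599) ]
n = 0.398934 / 0.133934 ≈ 2.9786
Items needed = n × 19 = 2.9786 × 19 ≈ 56.59 → round up to 57

57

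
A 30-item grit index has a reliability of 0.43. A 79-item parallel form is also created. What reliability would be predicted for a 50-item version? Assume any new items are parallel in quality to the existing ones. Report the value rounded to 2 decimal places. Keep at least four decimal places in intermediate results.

0.56

The 79-item form is not needed; work directly from the 30-item form with n = 50/30 = 1.6667.
r_{50} = n·r / (1 + (n − 1)·r) = 0.7167 / 1.2867 ≈ 0.5570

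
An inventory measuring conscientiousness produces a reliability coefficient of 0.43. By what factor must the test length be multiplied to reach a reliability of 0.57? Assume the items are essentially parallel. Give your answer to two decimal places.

n = 0.57 × (1 − 0.43) / [ 0.43 × (1 − 0.57) ]
n = 0.3249 / 0.1849 ≈ 1.7572

1.76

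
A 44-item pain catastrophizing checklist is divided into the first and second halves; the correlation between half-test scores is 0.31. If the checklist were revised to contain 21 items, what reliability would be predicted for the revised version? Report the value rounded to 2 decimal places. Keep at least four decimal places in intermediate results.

0.30

First correct the split-half correlation to full-test reliability: r_full = 2 × 0.31 / (1 + 0.31) ≈ 0.4733
Length factor from 44 to 21 items: n = 21/44 = 0.4773
r_new = n·r_full / (1 + (n − 1)·r_full) = 0.2259 / 0.7526 ≈ 0.3002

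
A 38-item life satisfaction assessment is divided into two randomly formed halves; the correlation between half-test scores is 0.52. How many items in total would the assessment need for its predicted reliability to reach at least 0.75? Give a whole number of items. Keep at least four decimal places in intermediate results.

53

r_full = 2(0.52)/(1 + 0.52) = 0.6842
Solve Spearman-Brown for n: n = 0.75(1 − 0.6842) / [0.6842(1 − 0.75)] = 1.3847
Required items = 1.3847 × 38 = 52.62, so 53 items.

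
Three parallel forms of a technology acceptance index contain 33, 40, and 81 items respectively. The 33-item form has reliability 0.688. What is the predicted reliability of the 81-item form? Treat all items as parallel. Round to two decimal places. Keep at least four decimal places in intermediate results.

The 40-item form is not needed; work directly from the 33-item form with n = 81/33 = 2.4545.
r_{81} = n·r / (1 + (n − 1)·r) = 1.6887 / 2.0007 ≈ 0.8441

0.84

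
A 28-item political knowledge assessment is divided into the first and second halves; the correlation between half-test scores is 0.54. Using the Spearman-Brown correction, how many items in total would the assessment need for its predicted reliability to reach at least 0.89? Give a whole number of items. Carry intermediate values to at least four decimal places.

r_full = 2(0.54)/(1 + 0.54) = 0.7013
Solve Spearman-Brown for n: n = 0.89(1 − 0.7013) / [0.7013(1 − 0.89)] = 3.4461
Required items = 3.4461 × 28 = 96.49, so 97 items.

97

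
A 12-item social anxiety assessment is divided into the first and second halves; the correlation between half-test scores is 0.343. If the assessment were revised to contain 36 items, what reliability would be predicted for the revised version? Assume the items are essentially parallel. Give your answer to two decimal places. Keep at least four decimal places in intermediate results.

0.76

Spearman-Brown correction (n = 2): r_full = 2·0.343/(1 + 0.343) = 0.5108
Length factor from 12 to 36 items: n = 36/12 = 3.0000
r_new = n·r_full / (1 + (n − 1)·r_full) = 1.5324 / 2.0216 ≈ 0.7580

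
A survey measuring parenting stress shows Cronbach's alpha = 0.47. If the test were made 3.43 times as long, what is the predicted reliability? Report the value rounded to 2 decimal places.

0.75

r_new = (3.43 × 0.47) / (1 + (3.43 − 1) × 0.47)
r_new = 1.6121 / 2.1421 ≈ 0.7526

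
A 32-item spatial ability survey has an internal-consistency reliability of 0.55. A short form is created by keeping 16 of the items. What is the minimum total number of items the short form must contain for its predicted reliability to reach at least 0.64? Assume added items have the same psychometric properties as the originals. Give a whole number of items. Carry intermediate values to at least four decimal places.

First, r for the 16-item form: n = 16/32 = 0.5000, so r_16 = 0.5000·0.55/(1 + (0.5000 − 1)·0.55) = 0.3793
Length factor from the short form to reach 0.64: n' = 0.64(1 − 0.3793) / [0.3793(1 − 0.64)] ≈ 2.9092
Total items = 2.9092 × 16 = 46.55, rounded up to 47.

47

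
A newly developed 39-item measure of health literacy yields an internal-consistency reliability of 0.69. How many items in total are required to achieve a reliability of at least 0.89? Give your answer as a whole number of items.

142

Spearman-Brown solved for the length factor n:
n = r*(1 − r) / [ r (1 − r*) ]
n = [0.89 × 0.31] / [0.69 × 0.11]
  = 0.2759 / 0.0759 = 3.6350
Items needed = n × 39 = 3.6350 × 39 ≈ 141.76 → round up to 142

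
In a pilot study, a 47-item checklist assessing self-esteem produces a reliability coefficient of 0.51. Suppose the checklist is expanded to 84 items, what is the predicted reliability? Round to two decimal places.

n = 84/47 = 1.7872
By Spearman-Brown, r_new = n r / (1 + (n − 1) r).
r_new = 1.7872·0.51 / [1 + (1.7872 − 1)·0.51]
r_new = 0.9115 / 1.4015 ≈ 0.6504

0.65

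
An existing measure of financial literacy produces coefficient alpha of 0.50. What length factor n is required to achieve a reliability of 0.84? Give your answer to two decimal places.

5.25

Spearman-Brown solved for the length factor n:
n = r_target (1 − r_old) / [ r_old (1 − r_target) ]
n = 0.84(1 − 0.50) / [0.50(1 − 0.84)]
  = 0.4200 / 0.0800 = 5.2500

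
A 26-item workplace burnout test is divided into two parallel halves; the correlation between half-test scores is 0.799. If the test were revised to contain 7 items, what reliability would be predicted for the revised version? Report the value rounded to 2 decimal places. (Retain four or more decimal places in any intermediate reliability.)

Full-test reliability from the split-half r: r_full = 2(0.799)/(1 + 0.799) = 0.8883
Then adjust to 7 items: n = 7/26 = 0.2692
r_new = n·r_full / (1 + (n − 1)·r_full) = 0.2391 / 0.3508 ≈ 0.6816

0.68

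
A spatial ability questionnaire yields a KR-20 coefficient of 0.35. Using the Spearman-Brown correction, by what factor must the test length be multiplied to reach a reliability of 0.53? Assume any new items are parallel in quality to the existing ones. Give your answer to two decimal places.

2.09

Rearranging the Spearman-Brown formula for n,
n = r*(1 − r) / [ r (1 − r*) ]
n = 0.53 × (1 − 0.35) / [ 0.35 × (1 − 0.53) ]
n = 0.3445 / 0.1645 ≈ 2.0942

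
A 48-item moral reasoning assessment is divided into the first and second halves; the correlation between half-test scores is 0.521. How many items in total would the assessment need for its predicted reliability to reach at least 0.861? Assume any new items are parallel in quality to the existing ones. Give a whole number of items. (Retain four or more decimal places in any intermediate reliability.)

137

Corrected full-test reliability: r_full = 2 × 0.521 / (1 + 0.521) ≈ 0.6851
n = r_tgt(1 − r_full) / [r_full(1 − r_tgt)] = 0.861 × 0.3149 / (0.6851 × 0.139) ≈ 2.8471
Items = 2.8471 × 48 ≈ 136.66 → 137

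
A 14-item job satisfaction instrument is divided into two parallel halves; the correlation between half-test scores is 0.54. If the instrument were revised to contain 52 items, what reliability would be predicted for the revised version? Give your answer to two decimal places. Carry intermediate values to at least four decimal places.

0.90

First correct the split-half correlation to full-test reliability: r_full = 2 × 0.54 / (1 + 0.54) ≈ 0.7013
Then adjust to 52 items: n = 52/14 = 3.7143
r_new = n·r_full / (1 + (n − 1)·r_full) = 2.6048 / 2.9035 ≈ 0.8971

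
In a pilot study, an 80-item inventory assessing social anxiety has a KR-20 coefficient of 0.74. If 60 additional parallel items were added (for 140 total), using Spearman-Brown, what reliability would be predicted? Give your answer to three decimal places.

n = 140/80 = 1.75
Apply the Spearman-Brown prophecy formula, r' = nr / [1 + (n − 1)r]:
r_new = (1.75 × 0.74) / (1 + (1.75 − 1) × 0.74)
     = 1.2950 / 1.5550 = 0.8328

0.833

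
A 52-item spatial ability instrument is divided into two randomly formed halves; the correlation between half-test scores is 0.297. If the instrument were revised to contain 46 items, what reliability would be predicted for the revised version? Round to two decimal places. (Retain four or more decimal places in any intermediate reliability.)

0.43

First correct the split-half correlation to full-test reliability: r_full = 2 × 0.297 / (1 + 0.297) ≈ 0.4580
Then adjust to 46 items: n = 46/52 = 0.8846
r_new = n·r_full / (1 + (n − 1)·r_full) = 0.4051 / 0.9471 ≈ 0.4277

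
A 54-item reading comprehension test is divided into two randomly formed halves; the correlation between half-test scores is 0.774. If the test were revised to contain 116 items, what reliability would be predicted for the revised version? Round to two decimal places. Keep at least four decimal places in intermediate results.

Spearman-Brown correction (n = 2): r_full = 2·0.774/(1 + 0.774) = 0.8726
Length factor from 54 to 116 items: n = 116/54 = 2.1481
r_new = n·r_full / (1 + (n − 1)·r_full) = 1.8744 / 2.0018 ≈ 0.9364

0.94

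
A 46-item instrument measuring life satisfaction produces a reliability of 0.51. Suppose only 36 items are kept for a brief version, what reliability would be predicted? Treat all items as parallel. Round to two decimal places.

n = 36/46 = 0.7826
Spearman-Brown: r_new = n·r / (1 + (n − 1)·r)
r_new = 0.7826·0.51 / [1 + (0.7826 − 1)·0.51]
r_new = 0.3991 / 0.8891 ≈ 0.4489

0.45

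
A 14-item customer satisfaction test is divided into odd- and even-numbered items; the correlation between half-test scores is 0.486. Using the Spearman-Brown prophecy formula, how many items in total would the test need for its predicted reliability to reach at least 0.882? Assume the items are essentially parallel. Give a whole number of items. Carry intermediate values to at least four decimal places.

56

r_full = 2(0.486)/(1 + 0.486) = 0.6541
n = r_tgt(1 − r_full) / [r_full(1 − r_tgt)] = 0.882 × 0.3459 / (0.6541 × 0.118) ≈ 3.9527
Items = 3.9527 × 14 ≈ 55.34 → 56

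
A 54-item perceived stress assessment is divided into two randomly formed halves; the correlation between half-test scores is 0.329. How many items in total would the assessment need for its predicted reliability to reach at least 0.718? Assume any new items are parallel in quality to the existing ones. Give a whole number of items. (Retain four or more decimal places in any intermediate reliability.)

Corrected full-test reliability: r_full = 2 × 0.329 / (1 + 0.329) ≈ 0.4951
Solve Spearman-Brown for n: n = 0.718(1 − 0.4951) / [0.4951(1 − 0.718)] = 2.5965
Required items = 2.5965 × 54 = 140.21, so 141 items.

141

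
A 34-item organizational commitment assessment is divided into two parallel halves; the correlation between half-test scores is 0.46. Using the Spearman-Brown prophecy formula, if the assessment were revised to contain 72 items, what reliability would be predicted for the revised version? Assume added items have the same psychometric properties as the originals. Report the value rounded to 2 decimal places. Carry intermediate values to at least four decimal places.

0.78

Spearman-Brown correction (n = 2): r_full = 2·0.46/(1 + 0.46) = 0.6301
Then adjust to 72 items: n = 72/34 = 2.1176
r_new = n·r_full / (1 + (n − 1)·r_full) = 1.3343 / 1.7042 ≈ 0.7829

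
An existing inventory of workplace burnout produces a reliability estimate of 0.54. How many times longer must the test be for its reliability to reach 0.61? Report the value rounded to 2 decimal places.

Invert Spearman-Brown to solve for n:
n = r_target (1 − r_old) / [ r_old (1 − r_target) ]
n = [0.61 × 0.46] / [0.54 × 0.39]
  = 0.2806 / 0.2106 = 1.3324

1.33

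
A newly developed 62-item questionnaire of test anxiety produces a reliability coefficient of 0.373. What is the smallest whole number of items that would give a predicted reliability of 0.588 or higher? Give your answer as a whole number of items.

149

Rearranging the Spearman-Brown formula for n,
n = r_target (1 − r_old) / [ r_old (1 − r_target) ]
n = 0.588(1 − 0.373) / [0.373(1 − 0.588)]
n = 0.368676 / 0.153676 ≈ 2.3990
So the test needs 2.3990 × 62 ≈ 148.74 items; rounding up, 149.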